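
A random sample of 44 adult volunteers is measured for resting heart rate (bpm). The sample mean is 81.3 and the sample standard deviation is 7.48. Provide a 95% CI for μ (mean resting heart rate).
(79.03, 83.57)

t-interval (σ unknown):
df = n - 1 = 43
t* = 2.017 for 95% confidence

Margin of error = t* · s/√n = 2.017 · 7.48/√44 = 2.27

CI: (79.03, 83.57)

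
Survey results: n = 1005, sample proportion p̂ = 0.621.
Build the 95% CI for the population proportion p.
(0.591, 0.651)

Proportion CI:
SE = √(p̂(1-p̂)/n) = √(0.621 · 0.379 / 1005) = 0.01530

z* = 1.960
Margin = z* · SE = 1.960 · 0.01530 = 0.0300

CI: 0.621 ± 0.0300 = (0.591, 0.651)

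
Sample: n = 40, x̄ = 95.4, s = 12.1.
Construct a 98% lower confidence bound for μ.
μ ≥ 91.33

Lower bound (one-sided):
t* = 2.125 (one-sided for 98%)
Lower bound = x̄ - t* · s/√n = 95.4 - 2.125 · 12.1/√40 = 91.33

We are 98% confident that μ ≥ 91.33.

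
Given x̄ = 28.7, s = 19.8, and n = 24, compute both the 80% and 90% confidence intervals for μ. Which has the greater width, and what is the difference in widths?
90% CI is wider by 3.19

df = 23
80% CI: t* = 1.319, (23.37, 34.03), width = 2 · t* · s/√n = 10.66
90% CI: t* = 1.714, (21.77, 35.63), width = 2 · t* · s/√n = 13.85

The 90% CI is wider by 13.85 - 10.66 = 3.19.
Higher confidence requires a wider interval.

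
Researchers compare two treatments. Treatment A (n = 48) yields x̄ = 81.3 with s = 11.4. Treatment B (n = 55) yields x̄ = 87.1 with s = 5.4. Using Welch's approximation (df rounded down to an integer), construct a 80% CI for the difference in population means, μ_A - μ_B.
(-8.13, -3.47)

Difference: x̄₁ - x̄₂ = -5.80
SE = √(s₁²/n₁ + s₂²/n₂) = √(11.4²/48 + 5.4²/55) = 1.7994
df = 65.04 → 65 (Welch–Satterthwaite, rounded down)
t* = 1.295

CI: -5.80 ± 1.295 · 1.7994 = -5.80 ± 2.33 = (-8.13, -3.47)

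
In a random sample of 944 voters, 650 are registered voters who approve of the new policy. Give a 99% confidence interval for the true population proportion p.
(0.650, 0.727)

Proportion CI:
p̂ = 650/944 = 0.68856
SE = √(p̂(1-p̂)/n) = √(0.68856 · 0.31144 / 944) = 0.01507

z* = 2.576
Margin = z* · SE = 2.576 · 0.01507 = 0.0388

CI: 0.68856 ± 0.0388 = (0.650, 0.727)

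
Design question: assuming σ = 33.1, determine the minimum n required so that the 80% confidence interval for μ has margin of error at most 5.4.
n ≥ 62

For margin E ≤ 5.4:
n ≥ (z* · σ / E)²
n ≥ (1.282 · 33.1 / 5.4)²
n ≥ 61.75

Minimum n = 62 (rounding up)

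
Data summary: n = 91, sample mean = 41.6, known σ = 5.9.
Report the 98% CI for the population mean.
(40.16, 43.04)

z-interval (σ known):
z* = 2.326 for 98% confidence

Margin of error = z* · σ/√n = 2.326 · 5.9/√91 = 1.44

CI: (41.6 - 1.44, 41.6 + 1.44) = (40.16, 43.04)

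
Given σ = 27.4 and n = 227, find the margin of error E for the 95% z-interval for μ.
Margin of error = 3.56

Margin of error = z* · σ/√n
= 1.960 · 27.4/√227
= 1.960 · 27.4/15.0665
= 3.56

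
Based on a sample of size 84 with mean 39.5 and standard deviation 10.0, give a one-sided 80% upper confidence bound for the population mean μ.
μ ≤ 40.42

Upper bound (one-sided):
t* = 0.846 (one-sided for 80%)
Upper bound = x̄ + t* · s/√n = 39.5 + 0.846 · 10.0/√84 = 40.42

We are 80% confident that μ ≤ 40.42.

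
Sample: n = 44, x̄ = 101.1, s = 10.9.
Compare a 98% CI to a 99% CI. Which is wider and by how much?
99% CI is wider by 0.92

df = 43
98% CI: t* = 2.416, (97.13, 105.07), width = 2 · t* · s/√n = 7.94
99% CI: t* = 2.695, (96.67, 105.53), width = 2 · t* · s/√n = 8.86

The 99% CI is wider by 8.86 - 7.94 = 0.92.
Higher confidence requires a wider interval.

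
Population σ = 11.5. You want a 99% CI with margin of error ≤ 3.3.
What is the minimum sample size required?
n ≥ 81

For margin E ≤ 3.3:
n ≥ (z* · σ / E)²
n ≥ (2.576 · 11.5 / 3.3)²
n ≥ 80.59

Minimum n = 81 (rounding up)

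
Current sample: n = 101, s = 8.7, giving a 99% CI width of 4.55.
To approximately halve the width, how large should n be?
n ≈ 404

CI width ∝ 1/√n
To reduce width by factor 2, need √n to grow by 2 → need 2² = 4 times as many samples.

Current: n = 101, width = 4.55
New: n = 404, width ≈ 2.24

Width reduced by factor of 4.55/2.24 = 2.03.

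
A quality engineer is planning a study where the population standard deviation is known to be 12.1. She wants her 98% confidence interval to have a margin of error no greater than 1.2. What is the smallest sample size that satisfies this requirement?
n ≥ 551

For margin E ≤ 1.2:
n ≥ (z* · σ / E)²
n ≥ (2.326 · 12.1 / 1.2)²
n ≥ 550.08

Minimum n = 551 (rounding up)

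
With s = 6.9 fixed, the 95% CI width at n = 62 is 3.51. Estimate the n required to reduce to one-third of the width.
n ≈ 558

CI width ∝ 1/√n
To reduce width by factor 3, need √n to grow by 3 → need 3² = 9 times as many samples.

Current: n = 62, width = 3.51
New: n = 558, width ≈ 1.15

Width reduced by factor of 3.51/1.15 = 3.05.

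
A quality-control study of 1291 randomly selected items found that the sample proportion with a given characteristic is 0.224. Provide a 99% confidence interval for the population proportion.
(0.194, 0.254)

Proportion CI:
SE = √(p̂(1-p̂)/n) = √(0.224 · 0.776 / 1291) = 0.01160

z* = 2.576
Margin = z* · SE = 2.576 · 0.01160 = 0.0299

CI: 0.224 ± 0.0299 = (0.194, 0.254)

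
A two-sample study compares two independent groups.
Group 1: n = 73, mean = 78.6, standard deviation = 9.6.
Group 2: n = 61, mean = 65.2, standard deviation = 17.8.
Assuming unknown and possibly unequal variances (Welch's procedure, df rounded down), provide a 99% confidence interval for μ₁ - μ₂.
(6.71, 20.09)

Difference: x̄₁ - x̄₂ = 13.40
SE = √(s₁²/n₁ + s₂²/n₂) = √(9.6²/73 + 17.8²/61) = 2.5410
df = 88.36 → 88 (Welch–Satterthwaite, rounded down)
t* = 2.633

CI: 13.40 ± 2.633 · 2.5410 = 13.40 ± 6.69 = (6.71, 20.09)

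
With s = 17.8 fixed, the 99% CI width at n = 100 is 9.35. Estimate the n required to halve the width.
n ≈ 400

CI width ∝ 1/√n
To reduce width by factor 2, need √n to grow by 2 → need 2² = 4 times as many samples.

Current: n = 100, width = 9.35
New: n = 400, width ≈ 4.61

Width reduced by factor of 9.35/4.61 = 2.03.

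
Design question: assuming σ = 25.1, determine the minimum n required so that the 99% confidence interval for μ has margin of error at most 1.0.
n ≥ 4181

For margin E ≤ 1.0:
n ≥ (z* · σ / E)²
n ≥ (2.576 · 25.1 / 1.0)²
n ≥ 4180.61

Minimum n = 4181 (rounding up)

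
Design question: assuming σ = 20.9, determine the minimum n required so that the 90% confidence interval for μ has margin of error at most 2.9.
n ≥ 141

For margin E ≤ 2.9:
n ≥ (z* · σ / E)²
n ≥ (1.645 · 20.9 / 2.9)²
n ≥ 140.55

Minimum n = 141 (rounding up)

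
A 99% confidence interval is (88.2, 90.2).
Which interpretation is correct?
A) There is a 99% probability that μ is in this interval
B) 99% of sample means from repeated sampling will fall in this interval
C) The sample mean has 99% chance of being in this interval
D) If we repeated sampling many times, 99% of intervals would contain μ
D

A) Wrong — μ is fixed; the randomness lives in the interval, not in μ.
B) Wrong — coverage applies to intervals containing μ, not to future x̄ values.
C) Wrong — x̄ is observed and sits in the interval by construction.
D) Correct — this is the frequentist long-run coverage interpretation.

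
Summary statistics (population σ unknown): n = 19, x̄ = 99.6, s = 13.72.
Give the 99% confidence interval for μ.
(90.54, 108.66)

t-interval (σ unknown):
df = n - 1 = 18
t* = 2.878 for 99% confidence

Margin of error = t* · s/√n = 2.878 · 13.72/√19 = 9.06

CI: (90.54, 108.66)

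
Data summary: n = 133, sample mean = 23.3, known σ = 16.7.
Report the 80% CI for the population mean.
(21.44, 25.16)

z-interval (σ known):
z* = 1.282 for 80% confidence

Margin of error = z* · σ/√n = 1.282 · 16.7/√133 = 1.86

CI: (23.3 - 1.86, 23.3 + 1.86) = (21.44, 25.16)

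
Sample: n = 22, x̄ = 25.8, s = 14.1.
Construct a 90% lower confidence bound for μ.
μ ≥ 21.82

Lower bound (one-sided):
t* = 1.323 (one-sided for 90%)
Lower bound = x̄ - t* · s/√n = 25.8 - 1.323 · 14.1/√22 = 21.82

We are 90% confident that μ ≥ 21.82.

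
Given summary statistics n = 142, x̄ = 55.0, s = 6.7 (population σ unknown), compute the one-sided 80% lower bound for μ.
μ ≥ 54.53

Lower bound (one-sided):
t* = 0.844 (one-sided for 80%)
Lower bound = x̄ - t* · s/√n = 55.0 - 0.844 · 6.7/√142 = 54.53

We are 80% confident that μ ≥ 54.53.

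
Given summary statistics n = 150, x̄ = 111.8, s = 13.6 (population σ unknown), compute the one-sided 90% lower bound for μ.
μ ≥ 110.37

Lower bound (one-sided):
t* = 1.287 (one-sided for 90%)
Lower bound = x̄ - t* · s/√n = 111.8 - 1.287 · 13.6/√150 = 110.37

We are 90% confident that μ ≥ 110.37.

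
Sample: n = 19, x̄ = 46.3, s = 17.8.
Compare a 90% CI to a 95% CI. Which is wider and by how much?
95% CI is wider by 3.00

df = 18
90% CI: t* = 1.734, (39.22, 53.38), width = 2 · t* · s/√n = 14.16
95% CI: t* = 2.101, (37.72, 54.88), width = 2 · t* · s/√n = 17.16

The 95% CI is wider by 17.16 - 14.16 = 3.00.
Higher confidence requires a wider interval.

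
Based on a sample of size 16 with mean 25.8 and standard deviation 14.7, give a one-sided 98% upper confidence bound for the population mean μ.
μ ≤ 34.07

Upper bound (one-sided):
t* = 2.249 (one-sided for 98%)
Upper bound = x̄ + t* · s/√n = 25.8 + 2.249 · 14.7/√16 = 34.07

We are 98% confident that μ ≤ 34.07.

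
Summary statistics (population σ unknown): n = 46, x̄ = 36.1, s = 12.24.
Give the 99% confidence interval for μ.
(31.25, 40.95)

t-interval (σ unknown):
df = n - 1 = 45
t* = 2.690 for 99% confidence

Margin of error = t* · s/√n = 2.690 · 12.24/√46 = 4.85

CI: (31.25, 40.95)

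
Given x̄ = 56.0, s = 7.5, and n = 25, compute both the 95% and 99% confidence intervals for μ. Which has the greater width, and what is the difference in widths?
99% CI is wider by 2.20

df = 24
95% CI: t* = 2.064, (52.90, 59.10), width = 2 · t* · s/√n = 6.19
99% CI: t* = 2.797, (51.80, 60.20), width = 2 · t* · s/√n = 8.39

The 99% CI is wider by 8.39 - 6.19 = 2.20.
Higher confidence requires a wider interval.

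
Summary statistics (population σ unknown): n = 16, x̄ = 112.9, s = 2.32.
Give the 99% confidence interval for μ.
(111.19, 114.61)

t-interval (σ unknown):
df = n - 1 = 15
t* = 2.947 for 99% confidence

Margin of error = t* · s/√n = 2.947 · 2.32/√16 = 1.71

CI: (111.19, 114.61)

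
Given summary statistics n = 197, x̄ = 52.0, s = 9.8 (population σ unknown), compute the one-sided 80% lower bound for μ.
μ ≥ 51.41

Lower bound (one-sided):
t* = 0.843 (one-sided for 80%)
Lower bound = x̄ - t* · s/√n = 52.0 - 0.843 · 9.8/√197 = 51.41

We are 80% confident that μ ≥ 51.41.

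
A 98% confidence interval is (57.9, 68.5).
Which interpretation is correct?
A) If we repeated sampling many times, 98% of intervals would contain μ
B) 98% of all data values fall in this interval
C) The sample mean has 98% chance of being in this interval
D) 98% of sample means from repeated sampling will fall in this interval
A

A) Correct — this is the frequentist long-run coverage interpretation.
B) Wrong — a CI is about the parameter μ, not individual data values.
C) Wrong — x̄ is observed and sits in the interval by construction.
D) Wrong — coverage applies to intervals containing μ, not to future x̄ values.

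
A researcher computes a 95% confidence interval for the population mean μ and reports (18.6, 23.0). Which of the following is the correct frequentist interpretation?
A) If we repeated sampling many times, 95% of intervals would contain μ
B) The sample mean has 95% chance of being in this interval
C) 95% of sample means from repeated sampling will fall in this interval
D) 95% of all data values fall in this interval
A

A) Correct — this is the frequentist long-run coverage interpretation.
B) Wrong — x̄ is observed and sits in the interval by construction.
C) Wrong — coverage applies to intervals containing μ, not to future x̄ values.
D) Wrong — a CI is about the parameter μ, not individual data values.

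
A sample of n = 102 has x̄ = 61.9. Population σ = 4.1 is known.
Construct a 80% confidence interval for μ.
(61.38, 62.42)

z-interval (σ known):
z* = 1.282 for 80% confidence

Margin of error = z* · σ/√n = 1.282 · 4.1/√102 = 0.52

CI: (61.9 - 0.52, 61.9 + 0.52) = (61.38, 62.42)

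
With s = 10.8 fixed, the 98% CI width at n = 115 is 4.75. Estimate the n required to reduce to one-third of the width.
n ≈ 1035

CI width ∝ 1/√n
To reduce width by factor 3, need √n to grow by 3 → need 3² = 9 times as many samples.

Current: n = 115, width = 4.75
New: n = 1035, width ≈ 1.56

Width reduced by factor of 4.75/1.56 = 3.04.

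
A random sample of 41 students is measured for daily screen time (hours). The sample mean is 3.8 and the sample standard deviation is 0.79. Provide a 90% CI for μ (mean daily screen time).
(3.59, 4.01)

t-interval (σ unknown):
df = n - 1 = 40
t* = 1.684 for 90% confidence

Margin of error = t* · s/√n = 1.684 · 0.79/√41 = 0.21

CI: (3.59, 4.01)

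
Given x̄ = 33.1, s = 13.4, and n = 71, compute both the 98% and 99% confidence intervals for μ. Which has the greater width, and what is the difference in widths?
99% CI is wider by 0.85

df = 70
98% CI: t* = 2.381, (29.31, 36.89), width = 2 · t* · s/√n = 7.57
99% CI: t* = 2.648, (28.89, 37.31), width = 2 · t* · s/√n = 8.42

The 99% CI is wider by 8.42 - 7.57 = 0.85.
Higher confidence requires a wider interval.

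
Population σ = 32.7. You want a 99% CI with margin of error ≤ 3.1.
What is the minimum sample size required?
n ≥ 739

For margin E ≤ 3.1:
n ≥ (z* · σ / E)²
n ≥ (2.576 · 32.7 / 3.1)²
n ≥ 738.35

Minimum n = 739 (rounding up)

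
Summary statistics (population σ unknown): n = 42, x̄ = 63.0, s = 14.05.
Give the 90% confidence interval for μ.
(59.35, 66.65)

t-interval (σ unknown):
df = n - 1 = 41
t* = 1.683 for 90% confidence

Margin of error = t* · s/√n = 1.683 · 14.05/√42 = 3.65

CI: (59.35, 66.65)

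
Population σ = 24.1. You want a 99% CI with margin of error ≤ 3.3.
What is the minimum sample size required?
n ≥ 354

For margin E ≤ 3.3:
n ≥ (z* · σ / E)²
n ≥ (2.576 · 24.1 / 3.3)²
n ≥ 353.91

Minimum n = 354 (rounding up)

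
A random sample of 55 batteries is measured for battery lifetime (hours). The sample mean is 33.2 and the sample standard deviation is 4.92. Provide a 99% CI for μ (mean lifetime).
(31.43, 34.97)

t-interval (σ unknown):
df = n - 1 = 54
t* = 2.670 for 99% confidence

Margin of error = t* · s/√n = 2.670 · 4.92/√55 = 1.77

CI: (31.43, 34.97)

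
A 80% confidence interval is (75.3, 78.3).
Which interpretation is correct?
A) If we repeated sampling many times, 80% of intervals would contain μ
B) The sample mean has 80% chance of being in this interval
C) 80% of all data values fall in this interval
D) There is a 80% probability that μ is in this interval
A

A) Correct — this is the frequentist long-run coverage interpretation.
B) Wrong — x̄ is observed and sits in the interval by construction.
C) Wrong — a CI is about the parameter μ, not individual data values.
D) Wrong — μ is fixed; the randomness lives in the interval, not in μ.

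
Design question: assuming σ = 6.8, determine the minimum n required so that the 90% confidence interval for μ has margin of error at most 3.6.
n ≥ 10

For margin E ≤ 3.6:
n ≥ (z* · σ / E)²
n ≥ (1.645 · 6.8 / 3.6)²
n ≥ 9.65

Minimum n = 10 (rounding up)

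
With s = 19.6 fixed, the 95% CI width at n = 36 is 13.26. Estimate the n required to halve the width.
n ≈ 144

CI width ∝ 1/√n
To reduce width by factor 2, need √n to grow by 2 → need 2² = 4 times as many samples.

Current: n = 36, width = 13.26
New: n = 144, width ≈ 6.46

Width reduced by factor of 13.26/6.46 = 2.05.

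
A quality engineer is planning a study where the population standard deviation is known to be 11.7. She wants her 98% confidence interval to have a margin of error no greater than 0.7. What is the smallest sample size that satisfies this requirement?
n ≥ 1512

For margin E ≤ 0.7:
n ≥ (z* · σ / E)²
n ≥ (2.326 · 11.7 / 0.7)²
n ≥ 1511.45

Minimum n = 1512 (rounding up)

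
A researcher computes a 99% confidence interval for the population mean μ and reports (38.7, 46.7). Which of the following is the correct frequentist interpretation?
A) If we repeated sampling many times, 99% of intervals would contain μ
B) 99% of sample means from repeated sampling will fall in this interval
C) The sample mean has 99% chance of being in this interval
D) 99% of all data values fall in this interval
A

A) Correct — this is the frequentist long-run coverage interpretation.
B) Wrong — coverage applies to intervals containing μ, not to future x̄ values.
C) Wrong — x̄ is observed and sits in the interval by construction.
D) Wrong — a CI is about the parameter μ, not individual data values.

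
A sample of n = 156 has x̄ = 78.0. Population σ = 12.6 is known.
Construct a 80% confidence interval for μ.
(76.71, 79.29)

z-interval (σ known):
z* = 1.282 for 80% confidence

Margin of error = z* · σ/√n = 1.282 · 12.6/√156 = 1.29

CI: (78.0 - 1.29, 78.0 + 1.29) = (76.71, 79.29)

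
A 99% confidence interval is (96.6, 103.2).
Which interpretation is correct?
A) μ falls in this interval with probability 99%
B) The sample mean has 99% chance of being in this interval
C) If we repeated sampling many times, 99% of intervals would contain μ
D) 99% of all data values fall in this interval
C

A) Wrong — μ is fixed; the randomness lives in the interval, not in μ.
B) Wrong — x̄ is observed and sits in the interval by construction.
C) Correct — this is the frequentist long-run coverage interpretation.
D) Wrong — a CI is about the parameter μ, not individual data values.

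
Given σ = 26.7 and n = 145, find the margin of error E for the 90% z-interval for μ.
Margin of error = 3.65

Margin of error = z* · σ/√n
= 1.645 · 26.7/√145
= 1.645 · 26.7/12.0416
= 3.65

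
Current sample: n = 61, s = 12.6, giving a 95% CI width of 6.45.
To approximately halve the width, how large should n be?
n ≈ 244

CI width ∝ 1/√n
To reduce width by factor 2, need √n to grow by 2 → need 2² = 4 times as many samples.

Current: n = 61, width = 6.45
New: n = 244, width ≈ 3.18

Width reduced by factor of 6.45/3.18 = 2.03.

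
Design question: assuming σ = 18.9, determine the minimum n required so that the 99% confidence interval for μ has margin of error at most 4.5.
n ≥ 118

For margin E ≤ 4.5:
n ≥ (z* · σ / E)²
n ≥ (2.576 · 18.9 / 4.5)²
n ≥ 117.06

Minimum n = 118 (rounding up)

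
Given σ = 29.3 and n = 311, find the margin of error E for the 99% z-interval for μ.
Margin of error = 4.28

Margin of error = z* · σ/√n
= 2.576 · 29.3/√311
= 2.576 · 29.3/17.6352
= 4.28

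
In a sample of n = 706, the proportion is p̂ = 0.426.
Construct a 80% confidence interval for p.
(0.402, 0.450)

Proportion CI:
SE = √(p̂(1-p̂)/n) = √(0.426 · 0.574 / 706) = 0.01861

z* = 1.282
Margin = z* · SE = 1.282 · 0.01861 = 0.0239

CI: 0.426 ± 0.0239 = (0.402, 0.450)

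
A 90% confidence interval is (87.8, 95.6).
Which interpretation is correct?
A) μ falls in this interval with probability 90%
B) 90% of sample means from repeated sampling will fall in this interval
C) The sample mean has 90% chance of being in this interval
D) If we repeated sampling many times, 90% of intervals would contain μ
D

A) Wrong — μ is fixed; the randomness lives in the interval, not in μ.
B) Wrong — coverage applies to intervals containing μ, not to future x̄ values.
C) Wrong — x̄ is observed and sits in the interval by construction.
D) Correct — this is the frequentist long-run coverage interpretation.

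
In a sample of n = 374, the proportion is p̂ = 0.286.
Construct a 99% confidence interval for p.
(0.226, 0.346)

Proportion CI:
SE = √(p̂(1-p̂)/n) = √(0.286 · 0.714 / 374) = 0.02337

z* = 2.576
Margin = z* · SE = 2.576 · 0.02337 = 0.0602

CI: 0.286 ± 0.0602 = (0.226, 0.346)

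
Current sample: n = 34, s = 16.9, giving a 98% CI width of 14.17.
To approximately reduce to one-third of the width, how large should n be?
n ≈ 306

CI width ∝ 1/√n
To reduce width by factor 3, need √n to grow by 3 → need 3² = 9 times as many samples.

Current: n = 34, width = 14.17
New: n = 306, width ≈ 4.52

Width reduced by factor of 14.17/4.52 = 3.13.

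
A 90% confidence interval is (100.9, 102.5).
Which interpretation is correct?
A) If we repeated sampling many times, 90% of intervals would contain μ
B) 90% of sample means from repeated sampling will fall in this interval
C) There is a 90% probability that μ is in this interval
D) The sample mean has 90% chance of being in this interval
A

A) Correct — this is the frequentist long-run coverage interpretation.
B) Wrong — coverage applies to intervals containing μ, not to future x̄ values.
C) Wrong — μ is fixed; the randomness lives in the interval, not in μ.
D) Wrong — x̄ is observed and sits in the interval by construction.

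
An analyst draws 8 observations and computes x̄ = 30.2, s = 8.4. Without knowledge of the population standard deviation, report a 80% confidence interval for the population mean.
(26.00, 34.40)

t-interval (σ unknown):
df = n - 1 = 7
t* = 1.415 for 80% confidence

Margin of error = t* · s/√n = 1.415 · 8.4/√8 = 4.20

CI: (26.00, 34.40)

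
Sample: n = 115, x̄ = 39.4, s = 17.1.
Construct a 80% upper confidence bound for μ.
μ ≤ 40.75

Upper bound (one-sided):
t* = 0.845 (one-sided for 80%)
Upper bound = x̄ + t* · s/√n = 39.4 + 0.845 · 17.1/√115 = 40.75

We are 80% confident that μ ≤ 40.75.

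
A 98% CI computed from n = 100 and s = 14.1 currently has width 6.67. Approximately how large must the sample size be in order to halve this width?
n ≈ 400

CI width ∝ 1/√n
To reduce width by factor 2, need √n to grow by 2 → need 2² = 4 times as many samples.

Current: n = 100, width = 6.67
New: n = 400, width ≈ 3.29

Width reduced by factor of 6.67/3.29 = 2.03.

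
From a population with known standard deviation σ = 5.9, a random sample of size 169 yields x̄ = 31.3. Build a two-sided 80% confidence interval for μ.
(30.72, 31.88)

z-interval (σ known):
z* = 1.282 for 80% confidence

Margin of error = z* · σ/√n = 1.282 · 5.9/√169 = 0.58

CI: (31.3 - 0.58, 31.3 + 0.58) = (30.72, 31.88)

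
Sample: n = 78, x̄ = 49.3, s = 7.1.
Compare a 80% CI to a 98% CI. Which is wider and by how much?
98% CI is wider by 1.74

df = 77
80% CI: t* = 1.293, (48.26, 50.34), width = 2 · t* · s/√n = 2.08
98% CI: t* = 2.376, (47.39, 51.21), width = 2 · t* · s/√n = 3.82

The 98% CI is wider by 3.82 - 2.08 = 1.74.
Higher confidence requires a wider interval.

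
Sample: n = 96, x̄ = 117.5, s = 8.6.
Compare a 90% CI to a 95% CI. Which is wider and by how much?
95% CI is wider by 0.56

df = 95
90% CI: t* = 1.661, (116.04, 118.96), width = 2 · t* · s/√n = 2.92
95% CI: t* = 1.985, (115.76, 119.24), width = 2 · t* · s/√n = 3.48

The 95% CI is wider by 3.48 - 2.92 = 0.56.
Higher confidence requires a wider interval.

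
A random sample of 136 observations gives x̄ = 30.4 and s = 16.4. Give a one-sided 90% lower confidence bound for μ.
μ ≥ 28.59

Lower bound (one-sided):
t* = 1.288 (one-sided for 90%)
Lower bound = x̄ - t* · s/√n = 30.4 - 1.288 · 16.4/√136 = 28.59

We are 90% confident that μ ≥ 28.59.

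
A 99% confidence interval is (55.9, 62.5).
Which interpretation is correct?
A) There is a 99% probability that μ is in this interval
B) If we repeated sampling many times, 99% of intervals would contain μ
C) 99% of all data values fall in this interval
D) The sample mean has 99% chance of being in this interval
B

A) Wrong — μ is fixed; the randomness lives in the interval, not in μ.
B) Correct — this is the frequentist long-run coverage interpretation.
C) Wrong — a CI is about the parameter μ, not individual data values.
D) Wrong — x̄ is observed and sits in the interval by construction.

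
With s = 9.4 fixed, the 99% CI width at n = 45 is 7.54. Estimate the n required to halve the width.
n ≈ 180

CI width ∝ 1/√n
To reduce width by factor 2, need √n to grow by 2 → need 2² = 4 times as many samples.

Current: n = 45, width = 7.54
New: n = 180, width ≈ 3.65

Width reduced by factor of 7.54/3.65 = 2.07.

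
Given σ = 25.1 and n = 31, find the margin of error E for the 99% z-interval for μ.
Margin of error = 11.61

Margin of error = z* · σ/√n
= 2.576 · 25.1/√31
= 2.576 · 25.1/5.5678
= 11.61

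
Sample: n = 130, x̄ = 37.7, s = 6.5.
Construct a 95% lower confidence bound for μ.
μ ≥ 36.76

Lower bound (one-sided):
t* = 1.657 (one-sided for 95%)
Lower bound = x̄ - t* · s/√n = 37.7 - 1.657 · 6.5/√130 = 36.76

We are 95% confident that μ ≥ 36.76.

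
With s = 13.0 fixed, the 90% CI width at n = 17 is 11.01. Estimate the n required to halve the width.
n ≈ 68

CI width ∝ 1/√n
To reduce width by factor 2, need √n to grow by 2 → need 2² = 4 times as many samples.

Current: n = 17, width = 11.01
New: n = 68, width ≈ 5.26

Width reduced by factor of 11.01/5.26 = 2.09.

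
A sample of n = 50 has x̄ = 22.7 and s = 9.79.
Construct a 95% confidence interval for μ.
(19.92, 25.48)

t-interval (σ unknown):
df = n - 1 = 49
t* = 2.010 for 95% confidence

Margin of error = t* · s/√n = 2.010 · 9.79/√50 = 2.78

CI: (19.92, 25.48)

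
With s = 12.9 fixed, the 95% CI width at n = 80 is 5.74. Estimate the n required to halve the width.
n ≈ 320

CI width ∝ 1/√n
To reduce width by factor 2, need √n to grow by 2 → need 2² = 4 times as many samples.

Current: n = 80, width = 5.74
New: n = 320, width ≈ 2.84

Width reduced by factor of 5.74/2.84 = 2.02.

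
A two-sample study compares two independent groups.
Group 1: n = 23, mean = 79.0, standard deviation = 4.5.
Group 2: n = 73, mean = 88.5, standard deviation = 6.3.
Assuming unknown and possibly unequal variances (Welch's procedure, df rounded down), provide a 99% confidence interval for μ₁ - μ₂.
(-12.69, -6.31)

Difference: x̄₁ - x̄₂ = -9.50
SE = √(s₁²/n₁ + s₂²/n₂) = √(4.5²/23 + 6.3²/73) = 1.1934
df = 51.55 → 51 (Welch–Satterthwaite, rounded down)
t* = 2.676

CI: -9.50 ± 2.676 · 1.1934 = -9.50 ± 3.19 = (-12.69, -6.31)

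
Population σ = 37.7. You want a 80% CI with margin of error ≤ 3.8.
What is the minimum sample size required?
n ≥ 162

For margin E ≤ 3.8:
n ≥ (z* · σ / E)²
n ≥ (1.282 · 37.7 / 3.8)²
n ≥ 161.77

Minimum n = 162 (rounding up)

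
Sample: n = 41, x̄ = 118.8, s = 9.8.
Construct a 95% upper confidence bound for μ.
μ ≤ 121.38

Upper bound (one-sided):
t* = 1.684 (one-sided for 95%)
Upper bound = x̄ + t* · s/√n = 118.8 + 1.684 · 9.8/√41 = 121.38

We are 95% confident that μ ≤ 121.38.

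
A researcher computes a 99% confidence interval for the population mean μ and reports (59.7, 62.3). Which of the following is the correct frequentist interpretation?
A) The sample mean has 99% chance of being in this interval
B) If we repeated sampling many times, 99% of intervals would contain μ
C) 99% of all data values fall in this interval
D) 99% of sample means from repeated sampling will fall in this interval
B

A) Wrong — x̄ is observed and sits in the interval by construction.
B) Correct — this is the frequentist long-run coverage interpretation.
C) Wrong — a CI is about the parameter μ, not individual data values.
D) Wrong — coverage applies to intervals containing μ, not to future x̄ values.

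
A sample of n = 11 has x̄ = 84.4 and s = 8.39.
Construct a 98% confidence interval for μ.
(77.41, 91.39)

t-interval (σ unknown):
df = n - 1 = 10
t* = 2.764 for 98% confidence

Margin of error = t* · s/√n = 2.764 · 8.39/√11 = 6.99

CI: (77.41, 91.39)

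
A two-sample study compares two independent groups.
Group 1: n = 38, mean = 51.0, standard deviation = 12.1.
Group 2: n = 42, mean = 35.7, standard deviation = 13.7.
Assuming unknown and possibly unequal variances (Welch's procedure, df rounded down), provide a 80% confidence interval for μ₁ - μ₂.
(11.57, 19.03)

Difference: x̄₁ - x̄₂ = 15.30
SE = √(s₁²/n₁ + s₂²/n₂) = √(12.1²/38 + 13.7²/42) = 2.8847
df = 77.96 → 77 (Welch–Satterthwaite, rounded down)
t* = 1.293

CI: 15.30 ± 1.293 · 2.8847 = 15.30 ± 3.73 = (11.57, 19.03)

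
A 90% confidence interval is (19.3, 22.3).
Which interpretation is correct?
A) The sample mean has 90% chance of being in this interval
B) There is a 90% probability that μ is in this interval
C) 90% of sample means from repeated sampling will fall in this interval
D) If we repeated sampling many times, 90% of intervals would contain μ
D

A) Wrong — x̄ is observed and sits in the interval by construction.
B) Wrong — μ is fixed; the randomness lives in the interval, not in μ.
C) Wrong — coverage applies to intervals containing μ, not to future x̄ values.
D) Correct — this is the frequentist long-run coverage interpretation.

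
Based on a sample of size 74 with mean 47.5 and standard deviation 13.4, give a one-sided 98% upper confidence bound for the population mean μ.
μ ≤ 50.76

Upper bound (one-sided):
t* = 2.091 (one-sided for 98%)
Upper bound = x̄ + t* · s/√n = 47.5 + 2.091 · 13.4/√74 = 50.76

We are 98% confident that μ ≤ 50.76.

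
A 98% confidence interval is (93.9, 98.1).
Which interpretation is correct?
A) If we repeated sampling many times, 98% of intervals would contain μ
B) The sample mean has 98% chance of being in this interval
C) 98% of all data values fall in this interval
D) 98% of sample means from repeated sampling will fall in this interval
A

A) Correct — this is the frequentist long-run coverage interpretation.
B) Wrong — x̄ is observed and sits in the interval by construction.
C) Wrong — a CI is about the parameter μ, not individual data values.
D) Wrong — coverage applies to intervals containing μ, not to future x̄ values.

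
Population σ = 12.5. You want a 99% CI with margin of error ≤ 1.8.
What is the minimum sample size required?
n ≥ 321

For margin E ≤ 1.8:
n ≥ (z* · σ / E)²
n ≥ (2.576 · 12.5 / 1.8)²
n ≥ 320.01

Minimum n = 321 (rounding up)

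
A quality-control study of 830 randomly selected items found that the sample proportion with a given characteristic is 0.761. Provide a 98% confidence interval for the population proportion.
(0.727, 0.795)

Proportion CI:
SE = √(p̂(1-p̂)/n) = √(0.761 · 0.239 / 830) = 0.01480

z* = 2.326
Margin = z* · SE = 2.326 · 0.01480 = 0.0344

CI: 0.761 ± 0.0344 = (0.727, 0.795)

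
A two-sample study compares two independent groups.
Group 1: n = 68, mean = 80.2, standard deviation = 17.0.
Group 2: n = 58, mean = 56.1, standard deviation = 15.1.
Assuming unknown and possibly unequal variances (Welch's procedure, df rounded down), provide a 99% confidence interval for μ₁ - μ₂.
(16.62, 31.58)

Difference: x̄₁ - x̄₂ = 24.10
SE = √(s₁²/n₁ + s₂²/n₂) = √(17.0²/68 + 15.1²/58) = 2.8603
df = 123.78 → 123 (Welch–Satterthwaite, rounded down)
t* = 2.616

CI: 24.10 ± 2.616 · 2.8603 = 24.10 ± 7.48 = (16.62, 31.58)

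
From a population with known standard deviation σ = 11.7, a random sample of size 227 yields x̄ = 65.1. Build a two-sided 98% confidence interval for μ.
(63.29, 66.91)

z-interval (σ known):
z* = 2.326 for 98% confidence

Margin of error = z* · σ/√n = 2.326 · 11.7/√227 = 1.81

CI: (65.1 - 1.81, 65.1 + 1.81) = (63.29, 66.91)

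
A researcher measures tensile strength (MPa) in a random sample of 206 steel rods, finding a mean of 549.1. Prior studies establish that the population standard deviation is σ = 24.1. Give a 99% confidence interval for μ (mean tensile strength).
(544.77, 553.43)

z-interval (σ known):
z* = 2.576 for 99% confidence

Margin of error = z* · σ/√n = 2.576 · 24.1/√206 = 4.33

CI: (549.1 - 4.33, 549.1 + 4.33) = (544.77, 553.43)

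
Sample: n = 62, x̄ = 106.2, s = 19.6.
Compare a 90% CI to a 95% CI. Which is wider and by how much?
95% CI is wider by 1.65

df = 61
90% CI: t* = 1.670, (102.04, 110.36), width = 2 · t* · s/√n = 8.31
95% CI: t* = 2.000, (101.22, 111.18), width = 2 · t* · s/√n = 9.96

The 95% CI is wider by 9.96 - 8.31 = 1.65.
Higher confidence requires a wider interval.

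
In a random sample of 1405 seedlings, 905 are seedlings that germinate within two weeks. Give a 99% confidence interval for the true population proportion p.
(0.611, 0.677)

Proportion CI:
p̂ = 905/1405 = 0.64413
SE = √(p̂(1-p̂)/n) = √(0.64413 · 0.35587 / 1405) = 0.01277

z* = 2.576
Margin = z* · SE = 2.576 · 0.01277 = 0.0329

CI: 0.64413 ± 0.0329 = (0.611, 0.677)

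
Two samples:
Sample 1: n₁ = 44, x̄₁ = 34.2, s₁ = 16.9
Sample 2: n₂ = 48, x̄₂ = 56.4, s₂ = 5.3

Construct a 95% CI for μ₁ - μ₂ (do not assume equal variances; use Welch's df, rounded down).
(-27.54, -16.86)

Difference: x̄₁ - x̄₂ = -22.20
SE = √(s₁²/n₁ + s₂²/n₂) = √(16.9²/44 + 5.3²/48) = 2.6601
df = 50.73 → 50 (Welch–Satterthwaite, rounded down)
t* = 2.009

CI: -22.20 ± 2.009 · 2.6601 = -22.20 ± 5.34 = (-27.54, -16.86)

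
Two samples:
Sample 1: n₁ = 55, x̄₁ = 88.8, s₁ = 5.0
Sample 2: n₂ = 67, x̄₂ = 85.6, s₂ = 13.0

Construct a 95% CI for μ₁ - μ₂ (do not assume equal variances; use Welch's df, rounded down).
(-0.23, 6.63)

Difference: x̄₁ - x̄₂ = 3.20
SE = √(s₁²/n₁ + s₂²/n₂) = √(5.0²/55 + 13.0²/67) = 1.7254
df = 88.42 → 88 (Welch–Satterthwaite, rounded down)
t* = 1.987

CI: 3.20 ± 1.987 · 1.7254 = 3.20 ± 3.43 = (-0.23, 6.63)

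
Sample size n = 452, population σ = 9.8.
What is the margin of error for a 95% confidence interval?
Margin of error = 0.90

Margin of error = z* · σ/√n
= 1.960 · 9.8/√452
= 1.960 · 9.8/21.2603
= 0.90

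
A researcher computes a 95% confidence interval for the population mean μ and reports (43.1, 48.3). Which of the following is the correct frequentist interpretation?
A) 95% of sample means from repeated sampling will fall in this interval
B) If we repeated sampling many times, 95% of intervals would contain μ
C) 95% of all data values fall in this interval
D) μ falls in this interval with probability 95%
B

A) Wrong — coverage applies to intervals containing μ, not to future x̄ values.
B) Correct — this is the frequentist long-run coverage interpretation.
C) Wrong — a CI is about the parameter μ, not individual data values.
D) Wrong — μ is fixed; the randomness lives in the interval, not in μ.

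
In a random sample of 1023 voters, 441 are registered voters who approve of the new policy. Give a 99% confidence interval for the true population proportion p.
(0.391, 0.471)

Proportion CI:
p̂ = 441/1023 = 0.43109
SE = √(p̂(1-p̂)/n) = √(0.43109 · 0.56891 / 1023) = 0.01548

z* = 2.576
Margin = z* · SE = 2.576 · 0.01548 = 0.0399

CI: 0.43109 ± 0.0399 = (0.391, 0.471)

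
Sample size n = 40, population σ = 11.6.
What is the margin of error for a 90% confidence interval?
Margin of error = 3.02

Margin of error = z* · σ/√n
= 1.645 · 11.6/√40
= 1.645 · 11.6/6.3246
= 3.02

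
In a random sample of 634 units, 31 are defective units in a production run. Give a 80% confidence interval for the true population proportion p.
(0.038, 0.060)

Proportion CI:
p̂ = 31/634 = 0.04890
SE = √(p̂(1-p̂)/n) = √(0.04890 · 0.95110 / 634) = 0.00856

z* = 1.282
Margin = z* · SE = 1.282 · 0.00856 = 0.0110

CI: 0.04890 ± 0.0110 = (0.038, 0.060)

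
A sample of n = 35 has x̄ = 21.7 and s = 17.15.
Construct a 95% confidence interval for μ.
(15.81, 27.59)

t-interval (σ unknown):
df = n - 1 = 34
t* = 2.032 for 95% confidence

Margin of error = t* · s/√n = 2.032 · 17.15/√35 = 5.89

CI: (15.81, 27.59)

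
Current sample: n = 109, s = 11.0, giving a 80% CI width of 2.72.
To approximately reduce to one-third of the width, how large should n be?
n ≈ 981

CI width ∝ 1/√n
To reduce width by factor 3, need √n to grow by 3 → need 3² = 9 times as many samples.

Current: n = 109, width = 2.72
New: n = 981, width ≈ 0.90

Width reduced by factor of 2.72/0.90 = 3.02.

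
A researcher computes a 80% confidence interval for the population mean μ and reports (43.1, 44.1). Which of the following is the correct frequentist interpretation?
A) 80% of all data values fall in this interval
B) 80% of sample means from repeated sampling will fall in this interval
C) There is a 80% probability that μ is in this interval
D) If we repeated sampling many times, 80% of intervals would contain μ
D

A) Wrong — a CI is about the parameter μ, not individual data values.
B) Wrong — coverage applies to intervals containing μ, not to future x̄ values.
C) Wrong — μ is fixed; the randomness lives in the interval, not in μ.
D) Correct — this is the frequentist long-run coverage interpretation.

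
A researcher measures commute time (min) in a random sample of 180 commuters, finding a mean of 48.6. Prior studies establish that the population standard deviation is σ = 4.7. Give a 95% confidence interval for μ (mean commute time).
(47.91, 49.29)

z-interval (σ known):
z* = 1.960 for 95% confidence

Margin of error = z* · σ/√n = 1.960 · 4.7/√180 = 0.69

CI: (48.6 - 0.69, 48.6 + 0.69) = (47.91, 49.29)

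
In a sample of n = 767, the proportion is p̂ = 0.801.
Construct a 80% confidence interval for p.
(0.783, 0.819)

Proportion CI:
SE = √(p̂(1-p̂)/n) = √(0.801 · 0.199 / 767) = 0.01442

z* = 1.282
Margin = z* · SE = 1.282 · 0.01442 = 0.0185

CI: 0.801 ± 0.0185 = (0.783, 0.819)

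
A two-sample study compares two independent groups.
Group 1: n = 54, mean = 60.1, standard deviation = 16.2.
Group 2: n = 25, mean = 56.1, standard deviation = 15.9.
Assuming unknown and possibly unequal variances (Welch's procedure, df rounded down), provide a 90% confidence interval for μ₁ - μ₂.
(-2.49, 10.49)

Difference: x̄₁ - x̄₂ = 4.00
SE = √(s₁²/n₁ + s₂²/n₂) = √(16.2²/54 + 15.9²/25) = 3.8694
df = 47.63 → 47 (Welch–Satterthwaite, rounded down)
t* = 1.678

CI: 4.00 ± 1.678 · 3.8694 = 4.00 ± 6.49 = (-2.49, 10.49)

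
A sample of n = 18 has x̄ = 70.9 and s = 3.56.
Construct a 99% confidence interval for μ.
(68.47, 73.33)

t-interval (σ unknown):
df = n - 1 = 17
t* = 2.898 for 99% confidence

Margin of error = t* · s/√n = 2.898 · 3.56/√18 = 2.43

CI: (68.47, 73.33)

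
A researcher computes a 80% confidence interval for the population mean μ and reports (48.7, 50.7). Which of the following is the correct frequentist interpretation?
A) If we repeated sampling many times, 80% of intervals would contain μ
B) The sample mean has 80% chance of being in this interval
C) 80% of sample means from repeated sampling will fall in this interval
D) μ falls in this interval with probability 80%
A

A) Correct — this is the frequentist long-run coverage interpretation.
B) Wrong — x̄ is observed and sits in the interval by construction.
C) Wrong — coverage applies to intervals containing μ, not to future x̄ values.
D) Wrong — μ is fixed; the randomness lives in the interval, not in μ.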